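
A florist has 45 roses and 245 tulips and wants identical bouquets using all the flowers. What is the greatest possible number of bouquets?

45 = 3² · 5
245 = 5 · 7²
Common: 5 = 5

5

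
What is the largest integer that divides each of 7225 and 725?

Euclid: 7225 = 9·725 + 700; 725 = 1·700 + 25; 700 = 28·25 + 0. Last nonzero remainder: 25.

25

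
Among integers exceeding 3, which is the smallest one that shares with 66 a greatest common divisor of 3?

gcd(t, 66) = 3 forces 3 | t; write t = 3s. Then gcd(3s, 3·22) = 3·gcd(s, 22), so need gcd(s, 22) = 1.
3s > 3 gives s ≥ 2. The least s ≥ 2 coprime to 22 is 3, so t = 3·3 = 9.

9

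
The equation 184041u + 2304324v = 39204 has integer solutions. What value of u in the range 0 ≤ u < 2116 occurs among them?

Reduce mod 2304324: 184041u ≡ 39204 (mod 2304324). With g = gcd(184041, 2304324) = 1089 dividing 39204, divide through: 169u ≡ 36 (mod 2116).
Since gcd(169, 2116) = 1, u ≡ 36·(169)⁻¹ ≡ 476 (mod 2116). Smallest non-negative: 476.

476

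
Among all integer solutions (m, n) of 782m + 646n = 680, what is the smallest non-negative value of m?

gcd(782, 646) = 34 (Euclid: 782 = 1·646 + 136; 646 = 4·136 + 102; 136 = 1·102 + 34; 102 = 3·34 + 0), and 34 | 680.
Extended Euclid: 782·(5) + 646·(-6) = 34. Scale by 20: m₀ = 100.
General solution m = m₀ + 19t; reducing mod 19 gives m = 5 (and n = -5).

5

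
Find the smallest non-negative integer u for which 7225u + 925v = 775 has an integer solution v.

22

Reduce mod 925: 7225u ≡ 775 (mod 925). With g = gcd(7225, 925) = 25 dividing 775, divide through: 289u ≡ 31 (mod 37).
Since gcd(289, 37) = 1, u ≡ 31·(289)⁻¹ ≡ 22 (mod 37). Smallest non-negative: 22.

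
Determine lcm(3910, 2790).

gcd first: 3910 = 1·2790 + 1120; 2790 = 2·1120 + 550; 1120 = 2·550 + 20; 550 = 27·20 + 10; 20 = 2·10 + 0 → gcd = 10
lcm = 3910·2790/gcd = 10908900/10 = 1090890

1090890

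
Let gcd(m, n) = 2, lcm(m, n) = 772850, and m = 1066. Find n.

1450

Using mn = gcd(m,n)·lcm(m,n) = 2·772850 = 1545700, we get n = 1545700/1066 = 1450.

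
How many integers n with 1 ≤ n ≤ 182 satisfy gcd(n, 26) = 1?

84

26 = 2·13. Inclusion–exclusion on these primes:
182 − ⌊182/2⌋ − ⌊182/13⌋ + ⌊182/26⌋ = 84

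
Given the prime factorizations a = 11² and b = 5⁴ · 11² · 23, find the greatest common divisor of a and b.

min exponent per shared prime: 11² = 121

121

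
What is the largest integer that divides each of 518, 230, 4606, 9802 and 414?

518 = 2 · 7 · 37; 230 = 2 · 5 · 23; 4606 = 2 · 7² · 47; 9802 = 2 · 13² · 29; 414 = 2 · 3² · 23
gcd takes min exponent of each prime: 2 = 2

2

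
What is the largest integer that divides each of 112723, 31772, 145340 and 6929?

112723 = 13² · 23 · 29; 31772 = 2² · 13² · 47; 145340 = 2² · 5 · 13² · 43; 6929 = 13² · 41
gcd takes min exponent of each prime: 13² = 169

169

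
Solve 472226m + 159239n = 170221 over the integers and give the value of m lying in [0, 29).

Reduce mod 159239: 472226m ≡ 170221 (mod 159239). With g = gcd(472226, 159239) = 5491 dividing 170221, divide through: 86m ≡ 31 (mod 29).
Since gcd(86, 29) = 1, m ≡ 31·(86)⁻¹ ≡ 27 (mod 29). Smallest non-negative: 27.

27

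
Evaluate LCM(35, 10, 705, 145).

lcm(35, 10) = 35·10/gcd = 350/5 = 70
lcm(70, 705) = 70·705/gcd = 49350/5 = 9870
lcm(9870, 145) = 9870·145/gcd = 1431150/5 = 286230

286230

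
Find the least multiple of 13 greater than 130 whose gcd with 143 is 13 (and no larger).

Multiples of 13 above 130: 13·11, 13·12, … . Need the cofactor coprime to 143/13 = 11.
Checking s = 11, 12, … the first with gcd(s, 11) = 1 is s = 12, giving 156.

156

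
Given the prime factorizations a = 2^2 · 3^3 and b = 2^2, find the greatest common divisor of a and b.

min exponent per shared prime: 2^2 = 4

4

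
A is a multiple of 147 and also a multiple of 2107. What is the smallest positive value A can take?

147 = 3 · 7²; 2107 = 7² · 43
max exponents: 3 · 7² · 43 = 6321

6321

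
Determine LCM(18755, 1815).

56265

18755 = 5 · 11² · 31; 1815 = 3 · 5 · 11²
max exponents: 3 · 5 · 11² · 31 = 56265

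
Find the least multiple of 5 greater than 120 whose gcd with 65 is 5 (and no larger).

Multiples of 5 above 120: 5·25, 5·26, … . Need the cofactor coprime to 65/5 = 13.
Checking s = 25, 26, … the first with gcd(s, 13) = 1 is s = 25, giving 125.

125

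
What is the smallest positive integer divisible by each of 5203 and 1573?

67639

5203 = 11² · 43; 1573 = 11² · 13
max exponents: 11² · 13 · 43 = 67639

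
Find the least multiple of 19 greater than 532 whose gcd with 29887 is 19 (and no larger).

gcd(a, 29887) = 19 forces 19 | a; write a = 19s. Then gcd(19s, 19·1573) = 19·gcd(s, 1573), so need gcd(s, 1573) = 1.
19s > 532 gives s ≥ 29. The least s ≥ 29 coprime to 1573 is 29, so a = 19·29 = 551.

551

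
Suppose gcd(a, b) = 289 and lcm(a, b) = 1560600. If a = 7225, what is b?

Using ab = gcd(a,b)·lcm(a,b) = 289·1560600 = 451013400, we get b = 451013400/7225 = 62424.

62424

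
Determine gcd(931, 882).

Euclid: 931 = 1·882 + 49; 882 = 18·49 + 0. Last nonzero remainder: 49.

49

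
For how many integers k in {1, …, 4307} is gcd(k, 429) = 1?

2410

429 = 3·11·13. Inclusion–exclusion on these primes:
4307 − ⌊4307/3⌋ − ⌊4307/11⌋ − ⌊4307/13⌋ + ⌊4307/33⌋ + ⌊4307/39⌋ + ⌊4307/143⌋ − ⌊4307/429⌋ = 2410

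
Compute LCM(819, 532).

819 = 3² · 7 · 13; 532 = 2² · 7 · 19
max exponents: 2² · 3² · 7 · 13 · 19 = 62244

62244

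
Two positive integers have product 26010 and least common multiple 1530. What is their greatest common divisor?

17

From gcd × lcm = uv: gcd = 26010 / 1530 = 17.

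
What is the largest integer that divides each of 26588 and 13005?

Euclid: 26588 = 2·13005 + 578; 13005 = 22·578 + 289; 578 = 2·289 + 0. Last nonzero remainder: 289.

289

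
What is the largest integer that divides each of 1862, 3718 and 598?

2

gcd(1862, 3718): 3718 = 1·1862 + 1856; 1862 = 1·1856 + 6; 1856 = 309·6 + 2; 6 = 3·2 + 0 → 2
gcd(2, 598): 598 = 299·2 + 0 → 2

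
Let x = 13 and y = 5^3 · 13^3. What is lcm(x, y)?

max exponent per prime: 5^3 · 13^3 = 274625

274625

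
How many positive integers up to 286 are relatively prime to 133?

233

133 = 7·19. Inclusion–exclusion on these primes:
286 − ⌊286/7⌋ − ⌊286/19⌋ + ⌊286/133⌋ = 233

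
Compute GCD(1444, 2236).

4

1444 = 2² · 19²
2236 = 2² · 13 · 43
Common: 2² = 4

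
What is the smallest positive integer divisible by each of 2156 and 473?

92708

2156 = 2² · 7² · 11; 473 = 11 · 43
max exponents: 2² · 7² · 11 · 43 = 92708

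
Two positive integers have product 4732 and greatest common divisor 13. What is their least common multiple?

364

For any two positive integers, gcd × lcm equals their product. Hence lcm = 4732 / 13 = 364.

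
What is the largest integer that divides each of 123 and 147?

123 = 3 · 41
147 = 3 · 7²
Common: 3 = 3

3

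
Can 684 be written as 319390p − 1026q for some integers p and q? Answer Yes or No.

Yes

By Bézout, 319390p − 1026q = 684 has integer solutions iff gcd(319390, 1026) | 684.
Euclid: 319390 = 311·1026 + 304; 1026 = 3·304 + 114; 304 = 2·114 + 76; 114 = 1·76 + 38; 76 = 2·38 + 0. gcd = 38; 684 mod 38 = 0. Yes.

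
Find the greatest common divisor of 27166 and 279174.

27166 = 2 · 17² · 47
279174 = 2 · 3 · 7 · 17² · 23
Common: 2 · 17² = 578

578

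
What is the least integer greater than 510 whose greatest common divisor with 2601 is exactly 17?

2601 = 17·153. Any k with gcd(k, 2601) = 17 is a multiple of 17, say 17s, with s coprime to 153.
Need s > 510/17, so s ≥ 31. First s ≥ 31 with gcd(s, 153) = 1 is s = 31. Thus k = 17·31 = 527.

527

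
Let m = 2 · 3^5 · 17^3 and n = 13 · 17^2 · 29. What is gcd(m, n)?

289

min exponent per shared prime: 17^2 = 289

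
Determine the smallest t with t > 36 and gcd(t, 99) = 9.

45

gcd(t, 99) = 9 forces 9 | t; write t = 9s. Then gcd(9s, 9·11) = 9·gcd(s, 11), so need gcd(s, 11) = 1.
9s > 36 gives s ≥ 5. The least s ≥ 5 coprime to 11 is 5, so t = 9·5 = 45.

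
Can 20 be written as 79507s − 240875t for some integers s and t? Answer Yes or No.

Yes

gcd(79507, 240875): 240875 = 3·79507 + 2354; 79507 = 33·2354 + 1825; 2354 = 1·1825 + 529; 1825 = 3·529 + 238; 529 = 2·238 + 53; 238 = 4·53 + 26; 53 = 2·26 + 1; 26 = 26·1 + 0 → 1
1 divides 20, so a solution exists.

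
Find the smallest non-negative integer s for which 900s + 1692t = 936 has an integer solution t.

Reduce mod 1692: 900s ≡ 936 (mod 1692). With g = gcd(900, 1692) = 36 dividing 936, divide through: 25s ≡ 26 (mod 47).
Since gcd(25, 47) = 1, s ≡ 26·(25)⁻¹ ≡ 33 (mod 47). Smallest non-negative: 33.

33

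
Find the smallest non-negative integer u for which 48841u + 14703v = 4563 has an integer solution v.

60

Reduce mod 14703: 48841u ≡ 4563 (mod 14703). With g = gcd(48841, 14703) = 169 dividing 4563, divide through: 289u ≡ 27 (mod 87).
Since gcd(289, 87) = 1, u ≡ 27·(289)⁻¹ ≡ 60 (mod 87). Smallest non-negative: 60.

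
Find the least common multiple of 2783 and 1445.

2783 = 11² · 23; 1445 = 5 · 17²
max exponents: 5 · 11² · 17² · 23 = 4021435

4021435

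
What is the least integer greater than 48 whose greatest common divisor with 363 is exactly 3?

51

Multiples of 3 above 48: 3·17, 3·18, … . Need the cofactor coprime to 363/3 = 121.
Checking s = 17, 18, … the first with gcd(s, 121) = 1 is s = 17, giving 51.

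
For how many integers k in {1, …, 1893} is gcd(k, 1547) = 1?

1409

1547 = 7·13·17. Inclusion–exclusion on these primes:
1893 − ⌊1893/7⌋ − ⌊1893/13⌋ − ⌊1893/17⌋ + ⌊1893/91⌋ + ⌊1893/119⌋ + ⌊1893/221⌋ − ⌊1893/1547⌋ = 1409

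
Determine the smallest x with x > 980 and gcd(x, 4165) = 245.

1225

Multiples of 245 above 980: 245·5, 245·6, … . Need the cofactor coprime to 4165/245 = 17.
Checking s = 5, 6, … the first with gcd(s, 17) = 1 is s = 5, giving 1225.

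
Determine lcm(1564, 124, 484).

5866564

1564 = 2² · 17 · 23; 124 = 2² · 31; 484 = 2² · 11²
lcm takes max exponent of each prime: 2² · 11² · 17 · 23 · 31 = 5866564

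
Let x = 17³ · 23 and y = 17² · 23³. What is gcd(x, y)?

min exponent per shared prime: 17² · 23 = 6647

6647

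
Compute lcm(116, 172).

116 = 2² · 29; 172 = 2² · 43
max exponents: 2² · 29 · 43 = 4988

4988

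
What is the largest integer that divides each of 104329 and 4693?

104329 = 17² · 19²
4693 = 13 · 19²
Common: 19² = 361

361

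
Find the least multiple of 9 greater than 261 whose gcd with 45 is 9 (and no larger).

279

Multiples of 9 above 261: 9·30, 9·31, … . Need the cofactor coprime to 45/9 = 5.
Checking s = 30, 31, … the first with gcd(s, 5) = 1 is s = 31, giving 279.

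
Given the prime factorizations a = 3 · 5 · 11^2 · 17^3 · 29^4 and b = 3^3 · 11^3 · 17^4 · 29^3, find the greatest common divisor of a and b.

min exponent per shared prime: 3 · 11^2 · 17^3 · 29^3 = 43495805991

43495805991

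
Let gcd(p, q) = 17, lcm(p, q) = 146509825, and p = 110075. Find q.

Using pq = gcd(p,q)·lcm(p,q) = 17·146509825 = 2490667025, we get q = 2490667025/110075 = 22627.

22627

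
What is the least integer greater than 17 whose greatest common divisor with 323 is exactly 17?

gcd(t, 323) = 17 forces 17 | t; write t = 17s. Then gcd(17s, 17·19) = 17·gcd(s, 19), so need gcd(s, 19) = 1.
17s > 17 gives s ≥ 2. The least s ≥ 2 coprime to 19 is 2, so t = 17·2 = 34.

34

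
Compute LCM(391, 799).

gcd first: 799 = 2·391 + 17; 391 = 23·17 + 0 → gcd = 17
lcm = 391·799/gcd = 312409/17 = 18377

18377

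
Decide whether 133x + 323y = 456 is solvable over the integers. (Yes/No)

Yes

gcd(133, 323): 323 = 2·133 + 57; 133 = 2·57 + 19; 57 = 3·19 + 0 → 19
19 divides 456, so a solution exists.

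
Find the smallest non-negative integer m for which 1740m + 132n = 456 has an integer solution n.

gcd(1740, 132) = 12 (Euclid: 1740 = 13·132 + 24; 132 = 5·24 + 12; 24 = 2·12 + 0), and 12 | 456.
Extended Euclid: 1740·(-5) + 132·(66) = 12. Scale by 38: m₀ = -190.
General solution m = m₀ + 11t; reducing mod 11 gives m = 8 (and n = -102).

8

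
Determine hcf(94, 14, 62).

2

94 = 2 · 47; 14 = 2 · 7; 62 = 2 · 31
gcd takes min exponent of each prime: 2 = 2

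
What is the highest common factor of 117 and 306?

9

Euclid: 306 = 2·117 + 72; 117 = 1·72 + 45; 72 = 1·45 + 27; 45 = 1·27 + 18; 27 = 1·18 + 9; 18 = 2·9 + 0. Last nonzero remainder: 9.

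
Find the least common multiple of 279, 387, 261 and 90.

279 = 3² · 31; 387 = 3² · 43; 261 = 3² · 29; 90 = 2 · 3² · 5
lcm takes max exponent of each prime: 2 · 3² · 5 · 29 · 31 · 43 = 3479130

3479130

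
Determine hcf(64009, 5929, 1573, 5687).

gcd(64009, 5929): 64009 = 10·5929 + 4719; 5929 = 1·4719 + 1210; 4719 = 3·1210 + 1089; 1210 = 1·1089 + 121; 1089 = 9·121 + 0 → 121
gcd(121, 1573): 1573 = 13·121 + 0 → 121
gcd(121, 5687): 5687 = 47·121 + 0 → 121

121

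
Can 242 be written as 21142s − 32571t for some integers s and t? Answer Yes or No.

gcd(21142, 32571): 32571 = 1·21142 + 11429; 21142 = 1·11429 + 9713; 11429 = 1·9713 + 1716; 9713 = 5·1716 + 1133; 1716 = 1·1133 + 583; 1133 = 1·583 + 550; 583 = 1·550 + 33; 550 = 16·33 + 22; 33 = 1·22 + 11; 22 = 2·11 + 0 → 11
11 divides 242, so a solution exists.

Yes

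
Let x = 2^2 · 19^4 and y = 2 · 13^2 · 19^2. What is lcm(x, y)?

max exponent per prime: 2^2 · 13^2 · 19^4 = 88096996

88096996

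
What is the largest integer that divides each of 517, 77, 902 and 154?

517 = 11 · 47; 77 = 7 · 11; 902 = 2 · 11 · 41; 154 = 2 · 7 · 11
gcd takes min exponent of each prime: 11 = 11

11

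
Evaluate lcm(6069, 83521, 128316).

6069 = 3 · 7 · 17²; 83521 = 17⁴; 128316 = 2² · 3 · 17² · 37
lcm takes max exponent of each prime: 2² · 3 · 7 · 17⁴ · 37 = 259583268

259583268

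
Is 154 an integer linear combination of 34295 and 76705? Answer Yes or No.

By Bézout, 34295p − 76705q = 154 has integer solutions iff gcd(34295, 76705) | 154.
Euclid: 76705 = 2·34295 + 8115; 34295 = 4·8115 + 1835; 8115 = 4·1835 + 775; 1835 = 2·775 + 285; 775 = 2·285 + 205; 285 = 1·205 + 80; 205 = 2·80 + 45; 80 = 1·45 + 35; 45 = 1·35 + 10; 35 = 3·10 + 5; 10 = 2·5 + 0. gcd = 5; 154 mod 5 = 4. No.

No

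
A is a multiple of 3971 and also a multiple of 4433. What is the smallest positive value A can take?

1600313

gcd first: 4433 = 1·3971 + 462; 3971 = 8·462 + 275; 462 = 1·275 + 187; 275 = 1·187 + 88; 187 = 2·88 + 11; 88 = 8·11 + 0 → gcd = 11
lcm = 3971·4433/gcd = 17603443/11 = 1600313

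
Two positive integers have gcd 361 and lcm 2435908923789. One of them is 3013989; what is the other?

291760561

u·v = gcd·lcm = 361·2435908923789 = 879363121487829, so v = 879363121487829/3013989 = 291760561.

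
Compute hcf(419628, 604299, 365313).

51

419628 = 2² · 3 · 11² · 17²; 604299 = 3 · 17³ · 41; 365313 = 3 · 13 · 17 · 19 · 29
gcd takes min exponent of each prime: 3 · 17 = 51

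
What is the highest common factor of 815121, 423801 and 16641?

gcd(815121, 423801): 815121 = 1·423801 + 391320; 423801 = 1·391320 + 32481; 391320 = 12·32481 + 1548; 32481 = 20·1548 + 1521; 1548 = 1·1521 + 27; 1521 = 56·27 + 9; 27 = 3·9 + 0 → 9
gcd(9, 16641): 16641 = 1849·9 + 0 → 9

9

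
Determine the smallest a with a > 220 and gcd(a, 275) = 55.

275 = 55·5. Any a with gcd(a, 275) = 55 is a multiple of 55, say 55s, with s coprime to 5.
Need s > 220/55, so s ≥ 5. First s ≥ 5 with gcd(s, 5) = 1 is s = 6. Thus a = 55·6 = 330.

330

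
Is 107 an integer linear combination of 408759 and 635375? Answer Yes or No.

No

By Bézout, 408759u − 635375v = 107 has integer solutions iff gcd(408759, 635375) | 107.
Euclid: 635375 = 1·408759 + 226616; 408759 = 1·226616 + 182143; 226616 = 1·182143 + 44473; 182143 = 4·44473 + 4251; 44473 = 10·4251 + 1963; 4251 = 2·1963 + 325; 1963 = 6·325 + 13; 325 = 25·13 + 0. gcd = 13; 107 mod 13 = 3. No.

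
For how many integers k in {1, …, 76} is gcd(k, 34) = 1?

Prime factors of 34: 2, 17. Count integers ≤ 76 divisible by none of them.
By inclusion–exclusion: 76 − ⌊76/2⌋ − ⌊76/17⌋ + ⌊76/34⌋ = 36.

36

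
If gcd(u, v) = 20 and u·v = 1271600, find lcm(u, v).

63580

For any two positive integers, gcd × lcm equals their product. Hence lcm = 1271600 / 20 = 63580.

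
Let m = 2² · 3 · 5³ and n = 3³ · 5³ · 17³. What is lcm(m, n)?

66325500

max exponent per prime: 2² · 3³ · 5³ · 17³ = 66325500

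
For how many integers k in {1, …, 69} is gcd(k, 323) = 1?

62

Prime factors of 323: 17, 19. Count integers ≤ 69 divisible by none of them.
By inclusion–exclusion: 69 − ⌊69/17⌋ − ⌊69/19⌋ + ⌊69/323⌋ = 62.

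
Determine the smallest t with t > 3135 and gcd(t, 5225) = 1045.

Multiples of 1045 above 3135: 1045·4, 1045·5, … . Need the cofactor coprime to 5225/1045 = 5.
Checking s = 4, 5, … the first with gcd(s, 5) = 1 is s = 4, giving 4180.

4180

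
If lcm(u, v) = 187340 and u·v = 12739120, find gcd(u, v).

From gcd × lcm = uv: gcd = 12739120 / 187340 = 68.

68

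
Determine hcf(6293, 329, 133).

7

gcd(6293, 329): 6293 = 19·329 + 42; 329 = 7·42 + 35; 42 = 1·35 + 7; 35 = 5·7 + 0 → 7
gcd(7, 133): 133 = 19·7 + 0 → 7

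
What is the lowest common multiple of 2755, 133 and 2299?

2755 = 5 · 19 · 29; 133 = 7 · 19; 2299 = 11² · 19
lcm takes max exponent of each prime: 5 · 7 · 11² · 19 · 29 = 2333485

2333485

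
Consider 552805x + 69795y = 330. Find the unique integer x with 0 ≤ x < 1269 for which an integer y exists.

402

gcd(552805, 69795) = 55 (Euclid: 552805 = 7·69795 + 64240; 69795 = 1·64240 + 5555; 64240 = 11·5555 + 3135; 5555 = 1·3135 + 2420; 3135 = 1·2420 + 715; 2420 = 3·715 + 275; 715 = 2·275 + 165; 275 = 1·165 + 110; 165 = 1·110 + 55; 110 = 2·55 + 0), and 55 | 330.
Extended Euclid: 552805·(490) + 69795·(-3881) = 55. Scale by 6: x₀ = 2940.
General solution x = x₀ + 1269t; reducing mod 1269 gives x = 402 (and y = -3184).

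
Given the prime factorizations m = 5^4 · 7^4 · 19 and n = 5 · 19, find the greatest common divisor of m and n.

95

min exponent per shared prime: 5 · 19 = 95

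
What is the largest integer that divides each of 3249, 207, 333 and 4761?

9

3249 = 3² · 19²; 207 = 3² · 23; 333 = 3² · 37; 4761 = 3² · 23²
gcd takes min exponent of each prime: 3² = 9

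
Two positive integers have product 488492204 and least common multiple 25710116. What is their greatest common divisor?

gcd·lcm = product, so gcd = 488492204/25710116 = 19.

19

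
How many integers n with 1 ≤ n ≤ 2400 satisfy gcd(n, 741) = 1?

1399

Prime factors of 741: 3, 13, 19. Count integers ≤ 2400 divisible by none of them.
By inclusion–exclusion: 2400 − ⌊2400/3⌋ − ⌊2400/13⌋ − ⌊2400/19⌋ + ⌊2400/39⌋ + ⌊2400/57⌋ + ⌊2400/247⌋ − ⌊2400/741⌋ = 1399.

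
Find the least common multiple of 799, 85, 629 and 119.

799 = 17 · 47; 85 = 5 · 17; 629 = 17 · 37; 119 = 7 · 17
lcm takes max exponent of each prime: 5 · 7 · 17 · 37 · 47 = 1034705

1034705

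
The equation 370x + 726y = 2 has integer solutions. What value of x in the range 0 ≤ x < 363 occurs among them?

gcd(370, 726) = 2 (Euclid: 726 = 1·370 + 356; 370 = 1·356 + 14; 356 = 25·14 + 6; 14 = 2·6 + 2; 6 = 3·2 + 0), and 2 | 2.
Extended Euclid: 370·(104) + 726·(-53) = 2. Scale by 1: x₀ = 104.
General solution x = x₀ + 363t; reducing mod 363 gives x = 104 (and y = -53).

104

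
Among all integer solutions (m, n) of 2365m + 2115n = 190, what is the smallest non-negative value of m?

Euclid: 2365 = 1·2115 + 250; 2115 = 8·250 + 115; 250 = 2·115 + 20; 115 = 5·20 + 15; 20 = 1·15 + 5; 15 = 3·5 + 0 → gcd = 5; 190 = 5·38.
Back-substitution yields 2365·(110) + 2115·(-123) = 5, so one solution is m = 110·38 = 4180, n = -123·38 = -4674.
Solutions in m differ by 2115/5 = 423; the one in [0, 423) is 4180 mod 423 = 373.

373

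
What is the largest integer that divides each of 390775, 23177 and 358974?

gcd(390775, 23177): 390775 = 16·23177 + 19943; 23177 = 1·19943 + 3234; 19943 = 6·3234 + 539; 3234 = 6·539 + 0 → 539
gcd(539, 358974): 358974 = 666·539 + 0 → 539

539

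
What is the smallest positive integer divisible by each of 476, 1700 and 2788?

487900

476 = 2² · 7 · 17; 1700 = 2² · 5² · 17; 2788 = 2² · 17 · 41
lcm takes max exponent of each prime: 2² · 5² · 7 · 17 · 41 = 487900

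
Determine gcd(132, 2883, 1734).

gcd(132, 2883): 2883 = 21·132 + 111; 132 = 1·111 + 21; 111 = 5·21 + 6; 21 = 3·6 + 3; 6 = 2·3 + 0 → 3
gcd(3, 1734): 1734 = 578·3 + 0 → 3

3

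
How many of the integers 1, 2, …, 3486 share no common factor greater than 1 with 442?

Prime factors of 442: 2, 13, 17. Count integers ≤ 3486 divisible by none of them.
By inclusion–exclusion: 3486 − ⌊3486/2⌋ − ⌊3486/13⌋ − ⌊3486/17⌋ + ⌊3486/26⌋ + ⌊3486/34⌋ + ⌊3486/221⌋ − ⌊3486/442⌋ = 1514.

1514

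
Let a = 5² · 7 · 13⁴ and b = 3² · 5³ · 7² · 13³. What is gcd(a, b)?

min exponent per shared prime: 5² · 7 · 13³ = 384475

384475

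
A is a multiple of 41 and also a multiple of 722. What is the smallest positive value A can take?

29602

gcd first: 722 = 17·41 + 25; 41 = 1·25 + 16; 25 = 1·16 + 9; 16 = 1·9 + 7; 9 = 1·7 + 2; 7 = 3·2 + 1; 2 = 2·1 + 0 → gcd = 1
lcm = 41·722/gcd = 29602/1 = 29602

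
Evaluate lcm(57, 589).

1767

57 = 3 · 19; 589 = 19 · 31
max exponents: 3 · 19 · 31 = 1767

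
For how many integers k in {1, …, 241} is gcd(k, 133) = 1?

196

Prime factors of 133: 7, 19. Count integers ≤ 241 divisible by none of them.
By inclusion–exclusion: 241 − ⌊241/7⌋ − ⌊241/19⌋ + ⌊241/133⌋ = 196.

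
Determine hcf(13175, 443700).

Euclid: 443700 = 33·13175 + 8925; 13175 = 1·8925 + 4250; 8925 = 2·4250 + 425; 4250 = 10·425 + 0. Last nonzero remainder: 425.

425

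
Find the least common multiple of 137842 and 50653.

gcd first: 137842 = 2·50653 + 36536; 50653 = 1·36536 + 14117; 36536 = 2·14117 + 8302; 14117 = 1·8302 + 5815; 8302 = 1·5815 + 2487; 5815 = 2·2487 + 841; 2487 = 2·841 + 805; 841 = 1·805 + 36; 805 = 22·36 + 13; 36 = 2·13 + 10; 13 = 1·10 + 3; 10 = 3·3 + 1; 3 = 3·1 + 0 → gcd = 1
lcm = 137842·50653/gcd = 6982110826/1 = 6982110826

6982110826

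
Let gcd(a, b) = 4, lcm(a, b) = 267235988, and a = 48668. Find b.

a·b = gcd·lcm = 4·267235988 = 1068943952, so b = 1068943952/48668 = 21964.

21964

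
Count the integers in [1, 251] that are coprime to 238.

238 = 2·7·17. Inclusion–exclusion on these primes:
251 − ⌊251/2⌋ − ⌊251/7⌋ − ⌊251/17⌋ + ⌊251/14⌋ + ⌊251/34⌋ + ⌊251/119⌋ − ⌊251/238⌋ = 102

102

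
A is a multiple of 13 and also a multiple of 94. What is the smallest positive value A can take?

1222

13 = 13; 94 = 2 · 47
max exponents: 2 · 13 · 47 = 1222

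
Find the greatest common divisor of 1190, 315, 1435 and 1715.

35

1190 = 2 · 5 · 7 · 17; 315 = 3² · 5 · 7; 1435 = 5 · 7 · 41; 1715 = 5 · 7³
gcd takes min exponent of each prime: 5 · 7 = 35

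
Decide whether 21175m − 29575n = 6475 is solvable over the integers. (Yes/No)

gcd(21175, 29575): 29575 = 1·21175 + 8400; 21175 = 2·8400 + 4375; 8400 = 1·4375 + 4025; 4375 = 1·4025 + 350; 4025 = 11·350 + 175; 350 = 2·175 + 0 → 175
175 divides 6475, so a solution exists.

Yes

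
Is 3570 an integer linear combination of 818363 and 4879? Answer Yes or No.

Yes

By Bézout, 818363s − 4879t = 3570 has integer solutions iff gcd(818363, 4879) | 3570.
Euclid: 818363 = 167·4879 + 3570; 4879 = 1·3570 + 1309; 3570 = 2·1309 + 952; 1309 = 1·952 + 357; 952 = 2·357 + 238; 357 = 1·238 + 119; 238 = 2·119 + 0. gcd = 119; 3570 mod 119 = 0. Yes.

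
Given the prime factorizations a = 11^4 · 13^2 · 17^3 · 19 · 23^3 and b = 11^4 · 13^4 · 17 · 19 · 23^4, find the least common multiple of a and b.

max exponent per prime: 11^4 · 13^4 · 17^3 · 19 · 23^4 = 10923350244369161027

10923350244369161027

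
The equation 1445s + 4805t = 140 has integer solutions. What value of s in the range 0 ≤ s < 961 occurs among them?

gcd(1445, 4805) = 5 (Euclid: 4805 = 3·1445 + 470; 1445 = 3·470 + 35; 470 = 13·35 + 15; 35 = 2·15 + 5; 15 = 3·5 + 0), and 5 | 140.
Extended Euclid: 1445·(276) + 4805·(-83) = 5. Scale by 28: s₀ = 7728.
General solution s = s₀ + 961k; reducing mod 961 gives s = 40 (and t = -12).

40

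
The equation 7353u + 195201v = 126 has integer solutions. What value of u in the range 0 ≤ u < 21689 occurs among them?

9849

gcd(7353, 195201) = 9 (Euclid: 195201 = 26·7353 + 4023; 7353 = 1·4023 + 3330; 4023 = 1·3330 + 693; 3330 = 4·693 + 558; 693 = 1·558 + 135; 558 = 4·135 + 18; 135 = 7·18 + 9; 18 = 2·9 + 0), and 9 | 126.
Extended Euclid: 7353·(-10141) + 195201·(382) = 9. Scale by 14: u₀ = -141974.
General solution u = u₀ + 21689t; reducing mod 21689 gives u = 9849 (and v = -371).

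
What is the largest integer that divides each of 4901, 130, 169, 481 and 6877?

13

gcd(4901, 130): 4901 = 37·130 + 91; 130 = 1·91 + 39; 91 = 2·39 + 13; 39 = 3·13 + 0 → 13
gcd(13, 169): 169 = 13·13 + 0 → 13
gcd(13, 481): 481 = 37·13 + 0 → 13
gcd(13, 6877): 6877 = 529·13 + 0 → 13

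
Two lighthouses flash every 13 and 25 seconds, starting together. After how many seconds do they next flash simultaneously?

13 = 13; 25 = 5²
max exponents: 5² · 13 = 325

325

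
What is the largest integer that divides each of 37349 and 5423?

17

37349 = 13³ · 17
5423 = 11 · 17 · 29
Common: 17 = 17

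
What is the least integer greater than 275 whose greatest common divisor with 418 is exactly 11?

Multiples of 11 above 275: 11·26, 11·27, … . Need the cofactor coprime to 418/11 = 38.
Checking s = 26, 27, … the first with gcd(s, 38) = 1 is s = 27, giving 297.

297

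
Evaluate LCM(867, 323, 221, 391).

867 = 3 · 17²; 323 = 17 · 19; 221 = 13 · 17; 391 = 17 · 23
lcm takes max exponent of each prime: 3 · 13 · 17² · 19 · 23 = 4925427

4925427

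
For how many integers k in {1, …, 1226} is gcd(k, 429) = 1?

Prime factors of 429: 3, 11, 13. Count integers ≤ 1226 divisible by none of them.
By inclusion–exclusion: 1226 − ⌊1226/3⌋ − ⌊1226/11⌋ − ⌊1226/13⌋ + ⌊1226/33⌋ + ⌊1226/39⌋ + ⌊1226/143⌋ − ⌊1226/429⌋ = 687.

687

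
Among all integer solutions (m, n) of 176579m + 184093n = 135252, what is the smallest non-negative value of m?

Euclid: 184093 = 1·176579 + 7514; 176579 = 23·7514 + 3757; 7514 = 2·3757 + 0 → gcd = 3757; 135252 = 3757·36.
Back-substitution yields 176579·(24) + 184093·(-23) = 3757, so one solution is m = 24·36 = 864, n = -23·36 = -828.
Solutions in m differ by 184093/3757 = 49; the one in [0, 49) is 864 mod 49 = 31.

31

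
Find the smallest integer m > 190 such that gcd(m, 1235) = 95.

285

Multiples of 95 above 190: 95·3, 95·4, … . Need the cofactor coprime to 1235/95 = 13.
Checking s = 3, 4, … the first with gcd(s, 13) = 1 is s = 3, giving 285.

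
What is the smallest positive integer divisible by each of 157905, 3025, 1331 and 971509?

lcm(157905, 3025) = 157905·3025/gcd = 477662625/605 = 789525
lcm(789525, 1331) = 789525·1331/gcd = 1050857775/121 = 8684775
lcm(8684775, 971509) = 8684775·971509/gcd = 8437337075475/121 = 69730058475

69730058475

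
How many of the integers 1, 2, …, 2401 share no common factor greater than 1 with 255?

1206

Prime factors of 255: 3, 5, 17. Count integers ≤ 2401 divisible by none of them.
By inclusion–exclusion: 2401 − ⌊2401/3⌋ − ⌊2401/5⌋ − ⌊2401/17⌋ + ⌊2401/15⌋ + ⌊2401/51⌋ + ⌊2401/85⌋ − ⌊2401/255⌋ = 1206.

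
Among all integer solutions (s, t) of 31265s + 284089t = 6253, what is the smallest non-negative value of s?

Euclid: 284089 = 9·31265 + 2704; 31265 = 11·2704 + 1521; 2704 = 1·1521 + 1183; 1521 = 1·1183 + 338; 1183 = 3·338 + 169; 338 = 2·169 + 0 → gcd = 169; 6253 = 169·37.
Back-substitution yields 31265·(-736) + 284089·(81) = 169, so one solution is s = -736·37 = -27232, t = 81·37 = 2997.
Solutions in s differ by 284089/169 = 1681; the one in [0, 1681) is -27232 mod 1681 = 1345.

1345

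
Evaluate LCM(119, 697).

119 = 7 · 17; 697 = 17 · 41
max exponents: 7 · 17 · 41 = 4879

4879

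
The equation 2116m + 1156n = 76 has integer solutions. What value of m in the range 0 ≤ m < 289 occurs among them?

35

Euclid: 2116 = 1·1156 + 960; 1156 = 1·960 + 196; 960 = 4·196 + 176; 196 = 1·176 + 20; 176 = 8·20 + 16; 20 = 1·16 + 4; 16 = 4·4 + 0 → gcd = 4; 76 = 4·19.
Back-substitution yields 2116·(-59) + 1156·(108) = 4, so one solution is m = -59·19 = -1121, n = 108·19 = 2052.
Solutions in m differ by 1156/4 = 289; the one in [0, 289) is -1121 mod 289 = 35.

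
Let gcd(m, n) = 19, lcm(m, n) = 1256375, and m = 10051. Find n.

m·n = gcd·lcm = 19·1256375 = 23871125, so n = 23871125/10051 = 2375.

2375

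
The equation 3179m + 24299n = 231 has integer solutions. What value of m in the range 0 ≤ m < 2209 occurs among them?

1460

gcd(3179, 24299) = 11 (Euclid: 24299 = 7·3179 + 2046; 3179 = 1·2046 + 1133; 2046 = 1·1133 + 913; 1133 = 1·913 + 220; 913 = 4·220 + 33; 220 = 6·33 + 22; 33 = 1·22 + 11; 22 = 2·11 + 0), and 11 | 231.
Extended Euclid: 3179·(-772) + 24299·(101) = 11. Scale by 21: m₀ = -16212.
General solution m = m₀ + 2209t; reducing mod 2209 gives m = 1460 (and n = -191).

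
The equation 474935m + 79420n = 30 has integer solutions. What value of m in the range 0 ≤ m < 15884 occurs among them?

gcd(474935, 79420) = 5 (Euclid: 474935 = 5·79420 + 77835; 79420 = 1·77835 + 1585; 77835 = 49·1585 + 170; 1585 = 9·170 + 55; 170 = 3·55 + 5; 55 = 11·5 + 0), and 5 | 30.
Extended Euclid: 474935·(1403) + 79420·(-8390) = 5. Scale by 6: m₀ = 8418.
General solution m = m₀ + 15884t; reducing mod 15884 gives m = 8418 (and n = -50340).

8418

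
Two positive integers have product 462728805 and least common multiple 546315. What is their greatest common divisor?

847

From gcd × lcm = pq: gcd = 462728805 / 546315 = 847.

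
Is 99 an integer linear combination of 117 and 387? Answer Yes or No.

By Bézout, 117x + 387y = 99 has integer solutions iff gcd(117, 387) | 99.
Euclid: 387 = 3·117 + 36; 117 = 3·36 + 9; 36 = 4·9 + 0. gcd = 9; 99 mod 9 = 0. Yes.

Yes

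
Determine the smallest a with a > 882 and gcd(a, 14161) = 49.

gcd(a, 14161) = 49 forces 49 | a; write a = 49s. Then gcd(49s, 49·289) = 49·gcd(s, 289), so need gcd(s, 289) = 1.
49s > 882 gives s ≥ 19. The least s ≥ 19 coprime to 289 is 19, so a = 49·19 = 931.

931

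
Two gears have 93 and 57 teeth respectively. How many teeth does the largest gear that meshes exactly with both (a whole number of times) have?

3

Euclid: 93 = 1·57 + 36; 57 = 1·36 + 21; 36 = 1·21 + 15; 21 = 1·15 + 6; 15 = 2·6 + 3; 6 = 2·3 + 0. Last nonzero remainder: 3.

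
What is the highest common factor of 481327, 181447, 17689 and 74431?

481327 = 7² · 11 · 19 · 47; 181447 = 7³ · 23²; 17689 = 7² · 19²; 74431 = 7⁴ · 31
gcd takes min exponent of each prime: 7² = 49

49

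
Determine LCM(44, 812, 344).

44 = 2² · 11; 812 = 2² · 7 · 29; 344 = 2³ · 43
lcm takes max exponent of each prime: 2³ · 7 · 11 · 29 · 43 = 768152

768152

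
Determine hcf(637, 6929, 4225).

13

637 = 7² · 13; 6929 = 13² · 41; 4225 = 5² · 13²
gcd takes min exponent of each prime: 13 = 13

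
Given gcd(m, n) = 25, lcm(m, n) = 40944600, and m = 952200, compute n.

1075

m·n = gcd·lcm = 25·40944600 = 1023615000, so n = 1023615000/952200 = 1075.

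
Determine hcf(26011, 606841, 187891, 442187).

19

gcd(26011, 606841): 606841 = 23·26011 + 8588; 26011 = 3·8588 + 247; 8588 = 34·247 + 190; 247 = 1·190 + 57; 190 = 3·57 + 19; 57 = 3·19 + 0 → 19
gcd(19, 187891): 187891 = 9889·19 + 0 → 19
gcd(19, 442187): 442187 = 23273·19 + 0 → 19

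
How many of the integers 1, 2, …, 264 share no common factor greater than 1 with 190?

Prime factors of 190: 2, 5, 19. Count integers ≤ 264 divisible by none of them.
By inclusion–exclusion: 264 − ⌊264/2⌋ − ⌊264/5⌋ − ⌊264/19⌋ + ⌊264/10⌋ + ⌊264/38⌋ + ⌊264/95⌋ − ⌊264/190⌋ = 100.

100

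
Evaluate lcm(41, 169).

6929

41 = 41; 169 = 13²
max exponents: 13² · 41 = 6929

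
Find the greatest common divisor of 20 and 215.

5

Euclid: 215 = 10·20 + 15; 20 = 1·15 + 5; 15 = 3·5 + 0. Last nonzero remainder: 5.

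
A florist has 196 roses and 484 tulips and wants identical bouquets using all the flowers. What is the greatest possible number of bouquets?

Euclid: 484 = 2·196 + 92; 196 = 2·92 + 12; 92 = 7·12 + 8; 12 = 1·8 + 4; 8 = 2·4 + 0. Last nonzero remainder: 4.

4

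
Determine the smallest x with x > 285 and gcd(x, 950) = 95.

665

gcd(x, 950) = 95 forces 95 | x; write x = 95s. Then gcd(95s, 95·10) = 95·gcd(s, 10), so need gcd(s, 10) = 1.
95s > 285 gives s ≥ 4. The least s ≥ 4 coprime to 10 is 7, so x = 95·7 = 665.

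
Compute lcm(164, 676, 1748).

12111892

164 = 2² · 41; 676 = 2² · 13²; 1748 = 2² · 19 · 23
lcm takes max exponent of each prime: 2² · 13² · 19 · 23 · 41 = 12111892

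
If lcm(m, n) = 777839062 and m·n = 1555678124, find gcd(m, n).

2

gcd·lcm = product, so gcd = 1555678124/777839062 = 2.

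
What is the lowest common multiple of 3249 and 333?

120213

3249 = 3² · 19²; 333 = 3² · 37
max exponents: 3² · 19² · 37 = 120213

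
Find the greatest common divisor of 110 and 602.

110 = 2 · 5 · 11
602 = 2 · 7 · 43
Common: 2 = 2

2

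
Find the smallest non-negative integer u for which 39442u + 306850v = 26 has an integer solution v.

Euclid: 306850 = 7·39442 + 30756; 39442 = 1·30756 + 8686; 30756 = 3·8686 + 4698; 8686 = 1·4698 + 3988; 4698 = 1·3988 + 710; 3988 = 5·710 + 438; 710 = 1·438 + 272; 438 = 1·272 + 166; 272 = 1·166 + 106; 166 = 1·106 + 60; 106 = 1·60 + 46; 60 = 1·46 + 14; 46 = 3·14 + 4; 14 = 3·4 + 2; 4 = 2·2 + 0 → gcd = 2; 26 = 2·13.
Back-substitution yields 39442·(66556) + 306850·(-8555) = 2, so one solution is u = 66556·13 = 865228, v = -8555·13 = -111215.
Solutions in u differ by 306850/2 = 153425; the one in [0, 153425) is 865228 mod 153425 = 98103.

98103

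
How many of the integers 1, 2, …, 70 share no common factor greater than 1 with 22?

32

Prime factors of 22: 2, 11. Count integers ≤ 70 divisible by none of them.
By inclusion–exclusion: 70 − ⌊70/2⌋ − ⌊70/11⌋ + ⌊70/22⌋ = 32.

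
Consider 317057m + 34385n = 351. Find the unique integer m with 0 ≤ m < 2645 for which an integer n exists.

693

gcd(317057, 34385) = 13 (Euclid: 317057 = 9·34385 + 7592; 34385 = 4·7592 + 4017; 7592 = 1·4017 + 3575; 4017 = 1·3575 + 442; 3575 = 8·442 + 39; 442 = 11·39 + 13; 39 = 3·13 + 0), and 13 | 351.
Extended Euclid: 317057·(-856) + 34385·(7893) = 13. Scale by 27: m₀ = -23112.
General solution m = m₀ + 2645t; reducing mod 2645 gives m = 693 (and n = -6390).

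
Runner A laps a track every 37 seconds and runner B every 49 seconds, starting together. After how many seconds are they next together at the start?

gcd first: 49 = 1·37 + 12; 37 = 3·12 + 1; 12 = 12·1 + 0 → gcd = 1
lcm = 37·49/gcd = 1813/1 = 1813

1813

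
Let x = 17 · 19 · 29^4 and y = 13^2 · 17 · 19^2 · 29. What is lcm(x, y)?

max exponent per prime: 13^2 · 17 · 19^2 · 29^4 = 733558610993

733558610993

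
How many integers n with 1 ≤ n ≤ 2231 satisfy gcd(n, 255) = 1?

Prime factors of 255: 3, 5, 17. Count integers ≤ 2231 divisible by none of them.
By inclusion–exclusion: 2231 − ⌊2231/3⌋ − ⌊2231/5⌋ − ⌊2231/17⌋ + ⌊2231/15⌋ + ⌊2231/51⌋ + ⌊2231/85⌋ − ⌊2231/255⌋ = 1120.

1120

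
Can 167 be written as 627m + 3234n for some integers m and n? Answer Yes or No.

gcd(627, 3234): 3234 = 5·627 + 99; 627 = 6·99 + 33; 99 = 3·33 + 0 → 33
33 does not divide 167, so a solution does not exist.

No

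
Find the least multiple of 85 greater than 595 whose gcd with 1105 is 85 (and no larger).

680

Multiples of 85 above 595: 85·8, 85·9, … . Need the cofactor coprime to 1105/85 = 13.
Checking s = 8, 9, … the first with gcd(s, 13) = 1 is s = 8, giving 680.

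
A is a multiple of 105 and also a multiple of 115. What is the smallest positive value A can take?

2415

105 = 3 · 5 · 7; 115 = 5 · 23
max exponents: 3 · 5 · 7 · 23 = 2415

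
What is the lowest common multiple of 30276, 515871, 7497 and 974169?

3193286013794268

30276 = 2² · 3² · 29²; 515871 = 3² · 31 · 43²; 7497 = 3² · 7² · 17; 974169 = 3² · 7² · 47²
lcm takes max exponent of each prime: 2² · 3² · 7² · 17 · 29² · 31 · 43² · 47² = 3193286013794268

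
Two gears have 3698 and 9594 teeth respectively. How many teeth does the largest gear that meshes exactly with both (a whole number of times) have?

Euclid: 9594 = 2·3698 + 2198; 3698 = 1·2198 + 1500; 2198 = 1·1500 + 698; 1500 = 2·698 + 104; 698 = 6·104 + 74; 104 = 1·74 + 30; 74 = 2·30 + 14; 30 = 2·14 + 2; 14 = 7·2 + 0. Last nonzero remainder: 2.

2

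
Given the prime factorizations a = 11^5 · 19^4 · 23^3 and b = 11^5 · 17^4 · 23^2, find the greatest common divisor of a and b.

min exponent per shared prime: 11^5 · 23^2 = 85195979

85195979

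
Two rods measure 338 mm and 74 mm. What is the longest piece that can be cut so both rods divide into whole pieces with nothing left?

2

Euclid: 338 = 4·74 + 42; 74 = 1·42 + 32; 42 = 1·32 + 10; 32 = 3·10 + 2; 10 = 5·2 + 0. Last nonzero remainder: 2.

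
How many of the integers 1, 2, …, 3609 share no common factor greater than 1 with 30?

962

30 = 2·3·5. Inclusion–exclusion on these primes:
3609 − ⌊3609/2⌋ − ⌊3609/3⌋ − ⌊3609/5⌋ + ⌊3609/6⌋ + ⌊3609/10⌋ + ⌊3609/15⌋ − ⌊3609/30⌋ = 962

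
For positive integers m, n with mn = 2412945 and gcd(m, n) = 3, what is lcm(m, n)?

For any two positive integers, gcd × lcm equals their product. Hence lcm = 2412945 / 3 = 804315.

804315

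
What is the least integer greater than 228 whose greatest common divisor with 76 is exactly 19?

247

Multiples of 19 above 228: 19·13, 19·14, … . Need the cofactor coprime to 76/19 = 4.
Checking s = 13, 14, … the first with gcd(s, 4) = 1 is s = 13, giving 247.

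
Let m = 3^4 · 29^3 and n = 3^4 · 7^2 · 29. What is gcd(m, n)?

2349

min exponent per shared prime: 3^4 · 29 = 2349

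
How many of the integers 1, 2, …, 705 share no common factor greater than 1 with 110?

256

Prime factors of 110: 2, 5, 11. Count integers ≤ 705 divisible by none of them.
By inclusion–exclusion: 705 − ⌊705/2⌋ − ⌊705/5⌋ − ⌊705/11⌋ + ⌊705/10⌋ + ⌊705/22⌋ + ⌊705/55⌋ − ⌊705/110⌋ = 256.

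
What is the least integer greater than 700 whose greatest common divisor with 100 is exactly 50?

750

100 = 50·2. Any m with gcd(m, 100) = 50 is a multiple of 50, say 50s, with s coprime to 2.
Need s > 700/50, so s ≥ 15. First s ≥ 15 with gcd(s, 2) = 1 is s = 15. Thus m = 50·15 = 750.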